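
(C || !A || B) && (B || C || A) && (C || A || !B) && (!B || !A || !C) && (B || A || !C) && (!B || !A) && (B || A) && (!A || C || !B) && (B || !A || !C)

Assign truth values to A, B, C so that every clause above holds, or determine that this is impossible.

Case B = true:
Unit clause (!A) forces A = false.
Unit clause (C) forces C = true.
All clauses are satisfied.

A ↦ false; B ↦ true; C ↦ true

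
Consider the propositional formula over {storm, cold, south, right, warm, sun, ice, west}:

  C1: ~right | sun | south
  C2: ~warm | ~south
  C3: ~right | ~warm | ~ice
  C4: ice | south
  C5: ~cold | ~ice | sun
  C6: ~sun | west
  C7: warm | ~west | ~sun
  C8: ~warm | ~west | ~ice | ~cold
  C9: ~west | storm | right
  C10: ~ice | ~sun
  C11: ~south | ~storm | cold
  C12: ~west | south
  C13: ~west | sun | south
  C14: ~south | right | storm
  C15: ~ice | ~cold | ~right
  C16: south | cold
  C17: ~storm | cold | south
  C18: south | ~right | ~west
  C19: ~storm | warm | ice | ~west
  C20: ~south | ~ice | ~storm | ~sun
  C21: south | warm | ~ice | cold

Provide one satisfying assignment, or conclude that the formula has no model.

storm=0, cold=0, south=1, right=1, warm=0, sun=0, ice=1, west=1

Branch on warm: set warm = 0.
Branch on ice: set ice = 1.
The clause (~sun) is unit, so sun = 0.
The clause (~cold) is unit, so cold = 0.
The clause (south) is unit, so south = 1.
The clause (~storm) is unit, so storm = 0.
The clause (right) is unit, so right = 1.
Every clause is now satisfied; west is unconstrained.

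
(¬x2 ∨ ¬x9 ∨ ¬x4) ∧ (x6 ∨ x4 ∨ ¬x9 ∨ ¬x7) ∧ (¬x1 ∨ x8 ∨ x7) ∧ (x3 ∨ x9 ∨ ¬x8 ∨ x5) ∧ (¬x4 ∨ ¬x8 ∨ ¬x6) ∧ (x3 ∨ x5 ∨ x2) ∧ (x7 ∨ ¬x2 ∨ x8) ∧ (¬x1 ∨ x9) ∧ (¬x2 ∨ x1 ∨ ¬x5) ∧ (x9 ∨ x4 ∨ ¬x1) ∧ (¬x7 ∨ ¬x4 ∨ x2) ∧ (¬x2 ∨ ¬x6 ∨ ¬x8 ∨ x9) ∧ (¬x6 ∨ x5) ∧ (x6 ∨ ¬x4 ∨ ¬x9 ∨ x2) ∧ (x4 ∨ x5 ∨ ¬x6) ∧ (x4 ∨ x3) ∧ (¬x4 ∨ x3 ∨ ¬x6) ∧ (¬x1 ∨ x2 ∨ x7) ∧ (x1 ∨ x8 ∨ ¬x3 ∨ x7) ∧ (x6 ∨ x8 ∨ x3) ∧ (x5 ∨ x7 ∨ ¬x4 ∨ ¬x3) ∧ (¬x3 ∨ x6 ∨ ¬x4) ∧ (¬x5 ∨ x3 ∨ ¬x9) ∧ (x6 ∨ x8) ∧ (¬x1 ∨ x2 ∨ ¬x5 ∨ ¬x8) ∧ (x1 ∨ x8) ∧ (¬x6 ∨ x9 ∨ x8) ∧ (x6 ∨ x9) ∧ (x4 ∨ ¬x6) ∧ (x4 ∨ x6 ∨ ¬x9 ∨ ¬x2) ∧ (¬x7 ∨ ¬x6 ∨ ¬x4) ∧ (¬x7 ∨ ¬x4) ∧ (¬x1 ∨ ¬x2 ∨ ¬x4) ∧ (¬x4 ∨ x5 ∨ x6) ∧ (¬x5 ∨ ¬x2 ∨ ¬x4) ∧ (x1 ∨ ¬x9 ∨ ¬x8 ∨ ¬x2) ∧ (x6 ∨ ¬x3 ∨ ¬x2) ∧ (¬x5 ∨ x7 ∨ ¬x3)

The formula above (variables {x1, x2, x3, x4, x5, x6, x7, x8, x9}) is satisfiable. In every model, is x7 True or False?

Suppose x7 = True.
The clause (¬x4) is unit, so x4 = False.
The clause (x3) is unit, so x3 = True.
The clause (¬x6) is unit, so x6 = False.
The clause (¬x9) is unit, so x9 = False.
But (x9) is also a unit clause — contradiction.
So every satisfying assignment has x7 = False.

False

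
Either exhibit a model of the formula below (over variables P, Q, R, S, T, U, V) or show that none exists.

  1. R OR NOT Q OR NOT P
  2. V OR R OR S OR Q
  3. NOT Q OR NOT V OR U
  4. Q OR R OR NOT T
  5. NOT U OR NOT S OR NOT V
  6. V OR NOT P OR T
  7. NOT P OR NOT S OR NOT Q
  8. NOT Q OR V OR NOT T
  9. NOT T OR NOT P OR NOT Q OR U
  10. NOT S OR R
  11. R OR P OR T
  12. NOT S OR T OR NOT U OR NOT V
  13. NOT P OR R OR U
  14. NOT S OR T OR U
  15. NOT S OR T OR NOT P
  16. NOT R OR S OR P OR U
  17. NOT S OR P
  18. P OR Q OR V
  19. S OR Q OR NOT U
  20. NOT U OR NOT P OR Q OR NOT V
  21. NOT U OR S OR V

P ↦ true, Q ↦ false, R ↦ true, S ↦ false, T ↦ true, U ↦ false, V ↦ true

Suppose S = false.
Suppose Q = false.
Unit clause (NOT U) forces U = false.
Suppose V = true.
Suppose R = true.
Unit clause (P) forces P = true.
No clause remains; T is free.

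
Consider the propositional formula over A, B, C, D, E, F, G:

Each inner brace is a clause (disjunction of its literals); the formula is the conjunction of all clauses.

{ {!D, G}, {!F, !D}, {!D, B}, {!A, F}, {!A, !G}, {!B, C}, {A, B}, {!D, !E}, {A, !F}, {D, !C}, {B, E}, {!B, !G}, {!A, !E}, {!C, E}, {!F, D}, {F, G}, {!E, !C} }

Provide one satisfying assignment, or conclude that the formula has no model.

Suppose D = false.
(!C) alone gives C = false.
(!B) alone gives B = false.
(A) alone gives A = true.
(F) alone gives F = true.
But (!F) is also a unit clause — contradiction.
So D must be the other value — set D = true.
(G) alone gives G = true.
(!F) alone gives F = false.
(B) alone gives B = true.
But (!B) is also a unit clause — contradiction.
Neither D = true nor D = false works.

UNSATISFIABLE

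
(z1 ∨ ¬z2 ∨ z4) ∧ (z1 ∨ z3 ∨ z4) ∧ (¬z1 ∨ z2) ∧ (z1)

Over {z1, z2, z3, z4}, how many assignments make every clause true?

There are 2^4 = 16 truth assignments over (z1, z2, z3, z4).
Check each against the 4 clauses (columns in the order z1, z2, z3, z4):
  F F F F  ✗ fails (z1 ∨ z3 ∨ z4)
  F F F T  ✗ fails (z1)
  F F T F  ✗ fails (z1)
  F F T T  ✗ fails (z1)
  F T F F  ✗ fails (z1 ∨ ¬z2 ∨ z4)
  F T F T  ✗ fails (z1)
  F T T F  ✗ fails (z1 ∨ ¬z2 ∨ z4)
  F T T T  ✗ fails (z1)
  T F F F  ✗ fails (¬z1 ∨ z2)
  T F F T  ✗ fails (¬z1 ∨ z2)
  T F T F  ✗ fails (¬z1 ∨ z2)
  T F T T  ✗ fails (¬z1 ∨ z2)
  T T F F  ✓ satisfies all
  T T F T  ✓ satisfies all
  T T T F  ✓ satisfies all
  T T T T  ✓ satisfies all
4 of the 16 rows are models.

4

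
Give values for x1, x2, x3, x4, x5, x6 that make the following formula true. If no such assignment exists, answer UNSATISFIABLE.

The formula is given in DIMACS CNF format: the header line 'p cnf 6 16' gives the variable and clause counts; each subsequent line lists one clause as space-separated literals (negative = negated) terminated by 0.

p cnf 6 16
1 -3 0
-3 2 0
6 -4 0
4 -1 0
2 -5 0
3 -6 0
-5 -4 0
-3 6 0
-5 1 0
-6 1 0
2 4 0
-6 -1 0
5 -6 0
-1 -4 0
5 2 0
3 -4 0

Case x1 = False:
Unit clause (¬x3) forces x3 = False.
Unit clause (¬x6) forces x6 = False.
Unit clause (¬x4) forces x4 = False.
Unit clause (¬x5) forces x5 = False.
Unit clause (x2) forces x2 = True.
Every clause now holds.

x1 ↦ False,  x2 ↦ True,  x3 ↦ False,  x4 ↦ False,  x5 ↦ False,  x6 ↦ False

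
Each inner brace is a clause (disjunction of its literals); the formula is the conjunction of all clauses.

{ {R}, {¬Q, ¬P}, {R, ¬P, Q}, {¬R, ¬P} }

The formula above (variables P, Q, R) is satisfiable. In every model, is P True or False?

Suppose P = True.
From the singleton clause (R), R = True.
But (¬R) is also a unit clause — contradiction.
So every satisfying assignment has P = False.

False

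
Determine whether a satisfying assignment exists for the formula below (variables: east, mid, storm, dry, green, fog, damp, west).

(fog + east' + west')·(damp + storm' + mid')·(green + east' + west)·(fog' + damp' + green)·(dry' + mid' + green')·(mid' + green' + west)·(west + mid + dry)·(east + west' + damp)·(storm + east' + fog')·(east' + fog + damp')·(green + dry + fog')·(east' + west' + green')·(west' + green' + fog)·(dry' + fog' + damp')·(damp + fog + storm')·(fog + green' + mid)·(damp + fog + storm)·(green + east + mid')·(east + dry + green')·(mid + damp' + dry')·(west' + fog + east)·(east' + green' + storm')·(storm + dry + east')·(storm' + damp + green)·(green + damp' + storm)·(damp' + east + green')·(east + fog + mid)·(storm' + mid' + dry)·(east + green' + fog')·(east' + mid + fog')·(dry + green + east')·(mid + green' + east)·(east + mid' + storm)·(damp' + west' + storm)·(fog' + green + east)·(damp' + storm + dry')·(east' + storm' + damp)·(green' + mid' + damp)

Unsatisfiable

Try fog = 1.
Try damp = 0.
Try storm = 0.
Unit clause (east') forces east = 0.
Unit clause (west') forces west = 0.
Unit clause (green') forces green = 0.
That conflicts with the unit clause (green).
So storm must be the other value — set storm = 1.
Unit clause (mid') forces mid = 0.
Unit clause (green) forces green = 1.
Unit clause (east') forces east = 0.
That conflicts with the unit clause (east).
Either choice for storm ends in contradiction.
So damp must be the other value — set damp = 1.
Unit clause (green) forces green = 1.
Unit clause (dry') forces dry = 0.
Unit clause (east) forces east = 1.
Unit clause (storm) forces storm = 1.
That conflicts with the unit clause (storm').
Either choice for damp ends in contradiction.
So fog must be the other value — set fog = 0.
Try east = 0.
Unit clause (west') forces west = 0.
Unit clause (mid) forces mid = 1.
Unit clause (green') forces green = 0.
That conflicts with the unit clause (green).
So east must be the other value — set east = 1.
Unit clause (west') forces west = 0.
Unit clause (green) forces green = 1.
Unit clause (mid') forces mid = 0.
That conflicts with the unit clause (mid).
Either choice for east ends in contradiction.
Either choice for fog ends in contradiction.
No assignment satisfies every clause.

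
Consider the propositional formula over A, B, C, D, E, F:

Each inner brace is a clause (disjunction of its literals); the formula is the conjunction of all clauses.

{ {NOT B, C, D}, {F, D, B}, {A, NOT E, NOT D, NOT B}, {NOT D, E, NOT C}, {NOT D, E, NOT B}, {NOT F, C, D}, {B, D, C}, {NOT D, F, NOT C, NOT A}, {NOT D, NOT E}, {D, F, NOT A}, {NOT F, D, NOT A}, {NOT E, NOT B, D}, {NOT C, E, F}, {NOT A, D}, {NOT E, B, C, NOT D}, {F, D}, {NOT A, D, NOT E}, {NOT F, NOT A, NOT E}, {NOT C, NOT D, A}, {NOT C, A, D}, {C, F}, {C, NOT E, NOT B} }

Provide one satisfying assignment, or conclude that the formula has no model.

Branch on D: set D = true.
Unit clause (NOT E) forces E = false.
Unit clause (NOT C) forces C = false.
Unit clause (NOT B) forces B = false.
Unit clause (F) forces F = true.
No clause remains; A is free.

A ↦ true,  B ↦ false,  C ↦ false,  D ↦ true,  E ↦ false,  F ↦ true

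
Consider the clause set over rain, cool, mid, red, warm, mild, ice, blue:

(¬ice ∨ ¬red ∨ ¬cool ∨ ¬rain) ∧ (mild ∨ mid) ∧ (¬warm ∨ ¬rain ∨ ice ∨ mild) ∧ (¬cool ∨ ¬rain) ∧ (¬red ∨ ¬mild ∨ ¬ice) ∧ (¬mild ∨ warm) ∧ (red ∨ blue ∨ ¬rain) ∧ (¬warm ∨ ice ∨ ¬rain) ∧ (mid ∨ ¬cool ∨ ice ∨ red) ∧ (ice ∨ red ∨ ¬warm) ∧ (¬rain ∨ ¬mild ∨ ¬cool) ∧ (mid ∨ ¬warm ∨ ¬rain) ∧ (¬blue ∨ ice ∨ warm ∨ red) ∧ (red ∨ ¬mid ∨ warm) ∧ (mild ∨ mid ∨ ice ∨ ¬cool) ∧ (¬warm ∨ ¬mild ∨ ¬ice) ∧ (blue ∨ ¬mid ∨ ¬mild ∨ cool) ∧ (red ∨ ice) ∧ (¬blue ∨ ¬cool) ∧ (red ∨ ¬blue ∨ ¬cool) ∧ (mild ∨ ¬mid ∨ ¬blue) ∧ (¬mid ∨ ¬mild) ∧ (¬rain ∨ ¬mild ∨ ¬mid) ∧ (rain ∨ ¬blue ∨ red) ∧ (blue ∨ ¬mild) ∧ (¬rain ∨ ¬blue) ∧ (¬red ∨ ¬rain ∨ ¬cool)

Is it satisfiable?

Try mild = False.
Unit clause (mid) forces mid = True.
Unit clause (¬blue) forces blue = False.
Try cool = True.
Unit clause (¬rain) forces rain = False.
Try red = True.
Every clause is now satisfied; warm, ice are unconstrained.
A satisfying assignment: rain ↦ False,  cool ↦ True,  mid ↦ True,  red ↦ True,  warm ↦ True,  mild ↦ False,  ice ↦ False,  blue ↦ False.

Satisfiable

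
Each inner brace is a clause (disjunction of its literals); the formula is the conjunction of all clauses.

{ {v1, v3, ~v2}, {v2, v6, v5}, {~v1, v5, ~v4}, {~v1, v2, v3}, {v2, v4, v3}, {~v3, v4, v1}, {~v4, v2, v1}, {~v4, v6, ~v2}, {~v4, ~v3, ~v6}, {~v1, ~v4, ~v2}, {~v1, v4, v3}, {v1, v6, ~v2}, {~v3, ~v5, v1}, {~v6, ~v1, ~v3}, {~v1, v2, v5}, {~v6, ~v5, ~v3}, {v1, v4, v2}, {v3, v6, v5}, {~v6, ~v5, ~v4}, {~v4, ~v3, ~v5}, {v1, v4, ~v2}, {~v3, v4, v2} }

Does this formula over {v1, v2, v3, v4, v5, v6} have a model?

Case v1 = 1:
Case v5 = 0:
(~v4) alone gives v4 = 0.
(v3) alone gives v3 = 1.
(~v6) alone gives v6 = 0.
(v2) alone gives v2 = 1.
This assignment satisfies each clause.
A satisfying assignment: v1: 1,  v2: 1,  v3: 1,  v4: 0,  v5: 0,  v6: 0.

Satisfiable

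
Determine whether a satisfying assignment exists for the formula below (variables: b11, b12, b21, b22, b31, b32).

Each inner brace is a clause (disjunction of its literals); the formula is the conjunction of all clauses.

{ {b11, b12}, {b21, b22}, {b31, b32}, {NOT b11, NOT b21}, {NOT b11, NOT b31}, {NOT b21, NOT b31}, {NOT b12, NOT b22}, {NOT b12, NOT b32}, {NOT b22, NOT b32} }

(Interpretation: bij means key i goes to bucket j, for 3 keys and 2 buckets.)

Unsatisfiable

Suppose b11 = true.
Unit clause (NOT b21) forces b21 = false.
Unit clause (b22) forces b22 = true.
Unit clause (NOT b31) forces b31 = false.
Unit clause (b32) forces b32 = true.
Now (NOT b32) is unsatisfied and unit — conflict.
Undo b11 and try b11 = false.
Unit clause (b12) forces b12 = true.
Unit clause (NOT b22) forces b22 = false.
Unit clause (b21) forces b21 = true.
Unit clause (NOT b31) forces b31 = false.
Unit clause (b32) forces b32 = true.
Now (NOT b32) is unsatisfied and unit — conflict.
Neither b11 = true nor b11 = false works.
No assignment satisfies every clause.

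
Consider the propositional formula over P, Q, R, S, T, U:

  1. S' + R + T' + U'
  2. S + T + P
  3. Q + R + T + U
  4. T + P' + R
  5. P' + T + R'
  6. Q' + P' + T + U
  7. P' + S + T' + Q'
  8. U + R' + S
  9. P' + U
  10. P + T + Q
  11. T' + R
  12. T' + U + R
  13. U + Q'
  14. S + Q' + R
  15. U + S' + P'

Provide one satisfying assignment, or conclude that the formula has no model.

Case P = 1:
From the singleton clause (U), U = 1.
Case T = 1:
From the singleton clause (R), R = 1.
Case S = 1:
No clause remains; Q is free.

P=1, Q=0, R=1, S=1, T=1, U=1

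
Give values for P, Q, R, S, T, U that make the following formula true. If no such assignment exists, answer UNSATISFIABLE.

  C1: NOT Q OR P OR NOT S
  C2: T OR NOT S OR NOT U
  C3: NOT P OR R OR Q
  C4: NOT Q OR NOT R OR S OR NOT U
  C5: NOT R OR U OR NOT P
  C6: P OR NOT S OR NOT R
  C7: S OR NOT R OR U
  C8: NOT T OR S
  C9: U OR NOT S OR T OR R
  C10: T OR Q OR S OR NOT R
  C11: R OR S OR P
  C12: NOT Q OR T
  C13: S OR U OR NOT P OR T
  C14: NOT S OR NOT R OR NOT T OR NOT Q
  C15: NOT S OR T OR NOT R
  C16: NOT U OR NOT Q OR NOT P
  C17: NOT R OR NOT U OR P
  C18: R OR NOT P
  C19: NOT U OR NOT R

P ↦ false,  Q ↦ false,  R ↦ false,  S ↦ true,  T ↦ true,  U ↦ false

Branch on T: set T = true.
From the singleton clause (S), S = true.
Branch on Q: set Q = false.
Branch on P: set P = false.
From the singleton clause (NOT R), R = false.
All clauses hold; U can take either value.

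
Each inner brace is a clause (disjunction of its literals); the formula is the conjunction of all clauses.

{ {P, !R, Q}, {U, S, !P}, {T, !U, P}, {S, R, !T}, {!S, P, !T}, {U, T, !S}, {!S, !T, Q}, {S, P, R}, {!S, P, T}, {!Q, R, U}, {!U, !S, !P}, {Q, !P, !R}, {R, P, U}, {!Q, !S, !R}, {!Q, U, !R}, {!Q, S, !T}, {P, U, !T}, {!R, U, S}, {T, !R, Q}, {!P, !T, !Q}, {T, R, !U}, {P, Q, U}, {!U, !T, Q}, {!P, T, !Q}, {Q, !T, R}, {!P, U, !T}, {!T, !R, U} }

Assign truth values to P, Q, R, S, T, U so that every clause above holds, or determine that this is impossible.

UNSATISFIABLE

Try P = true.
Try U = true.
From the singleton clause (!S), S = false.
Try R = true.
From the singleton clause (Q), Q = true.
From the singleton clause (!T), T = false.
That conflicts with the unit clause (T).
That branch fails; take R = false instead.
From the singleton clause (!T), T = false.
That conflicts with the unit clause (T).
Neither R = true nor R = false works.
That branch fails; take U = false instead.
From the singleton clause (S), S = true.
From the singleton clause (T), T = true.
That conflicts with the unit clause (!T).
Neither U = true nor U = false works.
That branch fails; take P = false instead.
Try R = false.
From the singleton clause (S), S = true.
From the singleton clause (!T), T = false.
That conflicts with the unit clause (T).
That branch fails; take R = true instead.
From the singleton clause (Q), Q = true.
From the singleton clause (!S), S = false.
From the singleton clause (U), U = true.
From the singleton clause (T), T = true.
That conflicts with the unit clause (!T).
Neither R = true nor R = false works.
Neither P = true nor P = false works.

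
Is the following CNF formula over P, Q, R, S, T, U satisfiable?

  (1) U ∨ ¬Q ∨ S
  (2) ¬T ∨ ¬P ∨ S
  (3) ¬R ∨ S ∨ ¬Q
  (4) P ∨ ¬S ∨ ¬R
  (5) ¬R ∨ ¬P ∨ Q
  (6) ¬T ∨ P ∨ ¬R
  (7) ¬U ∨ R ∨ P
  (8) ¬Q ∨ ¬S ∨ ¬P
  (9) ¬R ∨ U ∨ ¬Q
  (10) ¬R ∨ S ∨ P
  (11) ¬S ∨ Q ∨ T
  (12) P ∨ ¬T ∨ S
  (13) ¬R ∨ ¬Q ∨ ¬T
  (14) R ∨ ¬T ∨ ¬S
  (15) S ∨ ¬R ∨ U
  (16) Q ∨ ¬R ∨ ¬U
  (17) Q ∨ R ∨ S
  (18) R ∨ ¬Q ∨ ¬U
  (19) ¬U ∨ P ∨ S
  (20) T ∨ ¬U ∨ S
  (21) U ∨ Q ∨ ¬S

Satisfiable

Branch on U: set U = False.
Branch on Q: set Q = True.
The clause (S) is unit, so S = True.
The clause (¬P) is unit, so P = False.
The clause (¬R) is unit, so R = False.
The clause (¬T) is unit, so T = False.
All clauses are satisfied.
A satisfying assignment: P=False; Q=True; R=False; S=True; T=False; U=False.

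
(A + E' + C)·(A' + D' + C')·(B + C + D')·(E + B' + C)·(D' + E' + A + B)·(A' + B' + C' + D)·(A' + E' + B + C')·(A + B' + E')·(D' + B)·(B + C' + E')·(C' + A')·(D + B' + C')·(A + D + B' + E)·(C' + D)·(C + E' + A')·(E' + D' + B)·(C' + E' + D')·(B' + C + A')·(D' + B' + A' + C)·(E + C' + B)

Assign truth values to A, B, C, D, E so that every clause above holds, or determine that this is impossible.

A: 0; B: 1; C: 1; D: 1; E: 0

Suppose D = 1.
The clause (B) is unit, so B = 1.
Suppose A = 0.
The clause (E') is unit, so E = 0.
The clause (C) is unit, so C = 1.
This assignment satisfies each clause.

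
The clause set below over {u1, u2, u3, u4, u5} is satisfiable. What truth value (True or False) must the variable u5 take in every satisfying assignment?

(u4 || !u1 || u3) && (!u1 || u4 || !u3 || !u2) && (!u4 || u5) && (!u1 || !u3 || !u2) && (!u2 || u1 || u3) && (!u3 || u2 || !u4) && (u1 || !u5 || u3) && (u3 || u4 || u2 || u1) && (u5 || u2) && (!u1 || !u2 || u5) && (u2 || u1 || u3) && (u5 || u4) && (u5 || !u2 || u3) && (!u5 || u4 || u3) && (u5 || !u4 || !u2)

Suppose u5 = false.
The clause (!u4) is unit, so u4 = false.
That conflicts with the unit clause (u4).
So every satisfying assignment has u5 = True.

True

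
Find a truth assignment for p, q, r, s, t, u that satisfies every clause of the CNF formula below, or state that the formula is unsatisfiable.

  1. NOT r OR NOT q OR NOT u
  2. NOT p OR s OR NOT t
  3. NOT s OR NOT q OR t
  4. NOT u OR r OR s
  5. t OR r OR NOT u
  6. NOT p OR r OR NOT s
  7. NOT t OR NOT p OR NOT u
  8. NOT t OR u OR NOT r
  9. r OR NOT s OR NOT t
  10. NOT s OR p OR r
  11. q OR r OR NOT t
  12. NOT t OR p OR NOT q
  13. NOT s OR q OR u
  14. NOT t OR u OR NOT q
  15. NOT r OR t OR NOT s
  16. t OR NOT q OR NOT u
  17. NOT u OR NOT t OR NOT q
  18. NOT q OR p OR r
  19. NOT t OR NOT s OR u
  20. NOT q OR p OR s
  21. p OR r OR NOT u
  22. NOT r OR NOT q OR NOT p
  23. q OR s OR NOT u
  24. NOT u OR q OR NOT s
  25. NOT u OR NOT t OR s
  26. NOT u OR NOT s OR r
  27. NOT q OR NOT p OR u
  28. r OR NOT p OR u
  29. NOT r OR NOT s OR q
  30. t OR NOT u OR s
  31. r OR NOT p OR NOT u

Try r = true.
Try q = false.
The clause (NOT s) is unit, so s = false.
The clause (NOT u) is unit, so u = false.
The clause (NOT t) is unit, so t = false.
Every clause is now satisfied; p is unconstrained.

p ↦ true; q ↦ false; r ↦ true; s ↦ false; t ↦ false; u ↦ false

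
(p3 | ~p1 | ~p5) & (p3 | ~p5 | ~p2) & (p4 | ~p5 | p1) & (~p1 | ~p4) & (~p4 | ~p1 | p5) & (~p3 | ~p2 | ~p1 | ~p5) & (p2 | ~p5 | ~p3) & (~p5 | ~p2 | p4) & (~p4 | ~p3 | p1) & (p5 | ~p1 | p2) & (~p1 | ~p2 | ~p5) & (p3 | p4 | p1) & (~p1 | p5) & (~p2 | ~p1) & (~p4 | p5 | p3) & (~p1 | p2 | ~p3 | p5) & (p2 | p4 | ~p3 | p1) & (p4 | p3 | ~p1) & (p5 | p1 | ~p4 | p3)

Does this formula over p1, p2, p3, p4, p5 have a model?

Yes

Branch on p1: set p1 = 0.
Branch on p4: set p4 = 0.
From the singleton clause (~p5), p5 = 0.
From the singleton clause (p3), p3 = 1.
From the singleton clause (p2), p2 = 1.
This assignment satisfies each clause.
A satisfying assignment: p1: 0,  p2: 1,  p3: 1,  p4: 0,  p5: 0.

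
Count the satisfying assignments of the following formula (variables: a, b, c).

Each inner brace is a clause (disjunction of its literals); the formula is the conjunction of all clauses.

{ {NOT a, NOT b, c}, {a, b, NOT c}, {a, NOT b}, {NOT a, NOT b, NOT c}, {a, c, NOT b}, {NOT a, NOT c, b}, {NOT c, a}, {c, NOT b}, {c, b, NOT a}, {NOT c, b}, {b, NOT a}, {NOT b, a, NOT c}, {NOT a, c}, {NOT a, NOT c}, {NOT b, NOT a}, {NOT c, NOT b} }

1

There are 2^3 = 8 truth assignments over (a, b, c).
Check each against the 16 clauses (columns in the order a, b, c):
  F F F  ✓ satisfies all
  F F T  ✗ fails (a OR b OR NOT c)
  F T F  ✗ fails (a OR NOT b)
  F T T  ✗ fails (a OR NOT b)
  T F F  ✗ fails (c OR b OR NOT a)
  T F T  ✗ fails (NOT a OR NOT c OR b)
  T T F  ✗ fails (NOT a OR NOT b OR c)
  T T T  ✗ fails (NOT a OR NOT b OR NOT c)
1 of the 8 rows is a model.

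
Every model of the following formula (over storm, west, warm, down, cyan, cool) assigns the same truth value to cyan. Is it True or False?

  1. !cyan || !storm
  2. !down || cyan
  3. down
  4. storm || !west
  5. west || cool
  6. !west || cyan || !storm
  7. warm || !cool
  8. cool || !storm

True

Suppose cyan = false.
Unit clause (!down) forces down = false.
Now (down) is unsatisfied and unit — conflict.
So every satisfying assignment has cyan = True.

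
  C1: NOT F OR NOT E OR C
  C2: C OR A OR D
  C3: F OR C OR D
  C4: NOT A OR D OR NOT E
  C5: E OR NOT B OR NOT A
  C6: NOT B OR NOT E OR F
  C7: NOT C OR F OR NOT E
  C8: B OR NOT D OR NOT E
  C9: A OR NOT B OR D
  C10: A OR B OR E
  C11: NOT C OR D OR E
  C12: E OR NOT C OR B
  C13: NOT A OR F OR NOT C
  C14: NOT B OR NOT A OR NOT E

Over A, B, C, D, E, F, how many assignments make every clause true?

9

There are 2^6 = 64 truth assignments over (A, B, C, D, E, F).
Split on C. With C = true, the clauses containing C are satisfied and NOT C drops from the rest; 4 of the 2^5 = 32 assignments to the other variables satisfy what remains.
With C = false, by the same count on the reduced clause set, 5 assignments work.
Total: 4 + 5 = 9.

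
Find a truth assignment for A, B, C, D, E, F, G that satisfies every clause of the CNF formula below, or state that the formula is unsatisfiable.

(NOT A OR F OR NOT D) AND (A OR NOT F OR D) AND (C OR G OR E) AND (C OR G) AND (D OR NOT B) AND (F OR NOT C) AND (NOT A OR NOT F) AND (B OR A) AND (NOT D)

A: true, B: false, C: false, D: false, E: false, F: false, G: true

(NOT D) alone gives D = false.
(NOT B) alone gives B = false.
(A) alone gives A = true.
(NOT F) alone gives F = false.
(NOT C) alone gives C = false.
(G) alone gives G = true.
All clauses hold; E can take either value.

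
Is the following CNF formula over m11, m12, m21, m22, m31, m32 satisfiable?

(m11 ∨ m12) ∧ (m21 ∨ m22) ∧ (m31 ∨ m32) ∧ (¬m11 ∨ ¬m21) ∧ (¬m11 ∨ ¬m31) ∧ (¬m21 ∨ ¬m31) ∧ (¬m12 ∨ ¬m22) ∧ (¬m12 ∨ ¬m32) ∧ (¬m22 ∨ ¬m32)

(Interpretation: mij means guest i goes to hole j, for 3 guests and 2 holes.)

Branch on m11: set m11 = True.
From the singleton clause (¬m21), m21 = False.
From the singleton clause (m22), m22 = True.
From the singleton clause (¬m31), m31 = False.
From the singleton clause (m32), m32 = True.
But (¬m32) is also a unit clause — contradiction.
That branch fails; take m11 = False instead.
From the singleton clause (m12), m12 = True.
From the singleton clause (¬m22), m22 = False.
From the singleton clause (m21), m21 = True.
From the singleton clause (¬m31), m31 = False.
From the singleton clause (m32), m32 = True.
But (¬m32) is also a unit clause — contradiction.
Both values of m11 lead to a conflict.
No assignment satisfies every clause.

Unsatisfiable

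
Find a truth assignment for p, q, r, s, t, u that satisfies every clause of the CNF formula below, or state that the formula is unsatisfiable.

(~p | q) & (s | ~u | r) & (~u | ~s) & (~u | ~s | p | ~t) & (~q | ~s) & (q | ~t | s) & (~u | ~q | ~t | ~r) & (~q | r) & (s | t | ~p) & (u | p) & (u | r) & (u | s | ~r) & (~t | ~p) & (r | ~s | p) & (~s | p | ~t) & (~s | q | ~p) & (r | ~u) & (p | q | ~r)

p ↦ 0,  q ↦ 1,  r ↦ 1,  s ↦ 0,  t ↦ 0,  u ↦ 1

Suppose p = 0.
Unit clause (u) forces u = 1.
Unit clause (~s) forces s = 0.
Unit clause (r) forces r = 1.
Unit clause (q) forces q = 1.
Unit clause (~t) forces t = 0.
All clauses are satisfied.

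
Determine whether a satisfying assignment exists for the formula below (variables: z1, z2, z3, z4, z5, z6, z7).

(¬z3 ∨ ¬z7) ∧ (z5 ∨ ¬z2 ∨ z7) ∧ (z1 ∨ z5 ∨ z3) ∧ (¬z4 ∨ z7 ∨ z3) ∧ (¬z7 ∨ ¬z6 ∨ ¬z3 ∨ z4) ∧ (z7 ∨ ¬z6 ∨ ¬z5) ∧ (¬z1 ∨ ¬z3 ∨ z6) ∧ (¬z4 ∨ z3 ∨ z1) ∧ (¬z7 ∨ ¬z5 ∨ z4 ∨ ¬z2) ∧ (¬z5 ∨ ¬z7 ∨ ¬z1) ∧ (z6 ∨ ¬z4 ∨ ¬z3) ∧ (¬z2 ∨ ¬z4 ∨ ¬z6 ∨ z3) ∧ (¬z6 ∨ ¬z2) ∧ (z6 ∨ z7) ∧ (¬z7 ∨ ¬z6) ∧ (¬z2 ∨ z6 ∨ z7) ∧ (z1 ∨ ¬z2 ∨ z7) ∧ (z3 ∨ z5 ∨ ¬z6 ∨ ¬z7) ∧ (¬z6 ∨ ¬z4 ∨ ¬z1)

Yes

Branch on z3: set z3 = False.
Branch on z1: set z1 = False.
From the singleton clause (z5), z5 = True.
From the singleton clause (¬z4), z4 = False.
Branch on z7: set z7 = True.
From the singleton clause (¬z2), z2 = False.
From the singleton clause (¬z6), z6 = False.
Every clause now holds.
A satisfying assignment: z1=False, z2=False, z3=False, z4=False, z5=True, z6=False, z7=True.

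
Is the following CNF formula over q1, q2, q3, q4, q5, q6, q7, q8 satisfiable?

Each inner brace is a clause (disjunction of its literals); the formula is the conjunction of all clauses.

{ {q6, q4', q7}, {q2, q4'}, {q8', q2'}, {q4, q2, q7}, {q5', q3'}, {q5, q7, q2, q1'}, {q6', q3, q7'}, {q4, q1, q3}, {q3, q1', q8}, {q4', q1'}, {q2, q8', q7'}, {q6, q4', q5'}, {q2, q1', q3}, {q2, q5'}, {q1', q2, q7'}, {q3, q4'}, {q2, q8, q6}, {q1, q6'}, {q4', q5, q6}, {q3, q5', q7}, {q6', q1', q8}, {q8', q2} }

Suppose q2 = 1.
From the singleton clause (q8'), q8 = 0.
Suppose q5 = 0.
Suppose q3 = 1.
Suppose q4 = 0.
Suppose q1 = 0.
From the singleton clause (q6'), q6 = 0.
No clause remains; q7 is free.
A satisfying assignment: q1 ↦ 0; q2 ↦ 1; q3 ↦ 1; q4 ↦ 0; q5 ↦ 0; q6 ↦ 0; q7 ↦ 1; q8 ↦ 0.

Yes, satisfiable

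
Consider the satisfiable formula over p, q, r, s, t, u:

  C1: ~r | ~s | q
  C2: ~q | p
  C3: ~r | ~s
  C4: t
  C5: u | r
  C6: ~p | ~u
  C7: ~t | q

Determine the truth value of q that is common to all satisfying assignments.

True

Suppose q = 0.
(t) alone gives t = 1.
That conflicts with the unit clause (~t).
So every satisfying assignment has q = True.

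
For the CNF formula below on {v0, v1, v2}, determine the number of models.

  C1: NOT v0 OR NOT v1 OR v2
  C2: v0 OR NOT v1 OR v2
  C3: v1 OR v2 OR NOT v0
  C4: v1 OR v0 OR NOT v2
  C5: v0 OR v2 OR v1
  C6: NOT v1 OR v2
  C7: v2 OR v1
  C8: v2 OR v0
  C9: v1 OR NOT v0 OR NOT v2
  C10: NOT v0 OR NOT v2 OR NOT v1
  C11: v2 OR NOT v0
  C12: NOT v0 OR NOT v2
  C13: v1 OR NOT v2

There are 2^3 = 8 truth assignments over (v0, v1, v2).
Split on v2. With v2 = true, the clauses containing v2 are satisfied and NOT v2 drops from the rest; 1 of the 2^2 = 4 assignments to the other variables satisfy what remains.
With v2 = false, by the same count on the reduced clause set, 0 assignments work.
(One model: v0=F, v1=T, v2=T.)
Total: 1 + 0 = 1.

1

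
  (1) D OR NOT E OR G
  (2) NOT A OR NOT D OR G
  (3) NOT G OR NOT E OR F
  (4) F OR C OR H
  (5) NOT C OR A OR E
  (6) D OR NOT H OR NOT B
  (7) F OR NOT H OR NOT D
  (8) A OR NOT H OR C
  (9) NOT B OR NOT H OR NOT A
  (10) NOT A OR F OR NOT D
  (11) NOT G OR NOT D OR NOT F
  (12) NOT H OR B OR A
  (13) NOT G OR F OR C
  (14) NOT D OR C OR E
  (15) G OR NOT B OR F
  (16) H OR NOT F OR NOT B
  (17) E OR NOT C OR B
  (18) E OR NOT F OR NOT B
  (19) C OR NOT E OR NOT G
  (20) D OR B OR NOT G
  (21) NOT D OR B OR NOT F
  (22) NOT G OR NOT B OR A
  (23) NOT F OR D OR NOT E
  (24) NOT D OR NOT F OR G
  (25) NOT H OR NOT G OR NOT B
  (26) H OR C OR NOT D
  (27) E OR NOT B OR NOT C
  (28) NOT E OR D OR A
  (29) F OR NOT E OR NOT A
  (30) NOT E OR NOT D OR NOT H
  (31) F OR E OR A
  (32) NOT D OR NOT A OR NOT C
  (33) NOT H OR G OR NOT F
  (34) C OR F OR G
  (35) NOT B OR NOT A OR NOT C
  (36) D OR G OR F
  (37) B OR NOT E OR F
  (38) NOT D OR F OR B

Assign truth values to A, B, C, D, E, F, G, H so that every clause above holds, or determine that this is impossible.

A: true,  B: false,  C: false,  D: false,  E: false,  F: true,  G: false,  H: false

Case D = false:
Case E = false:
Case C = false:
Case F = true:
(NOT B) alone gives B = false.
(NOT G) alone gives G = false.
(NOT H) alone gives H = false.
All clauses hold; A can take either value.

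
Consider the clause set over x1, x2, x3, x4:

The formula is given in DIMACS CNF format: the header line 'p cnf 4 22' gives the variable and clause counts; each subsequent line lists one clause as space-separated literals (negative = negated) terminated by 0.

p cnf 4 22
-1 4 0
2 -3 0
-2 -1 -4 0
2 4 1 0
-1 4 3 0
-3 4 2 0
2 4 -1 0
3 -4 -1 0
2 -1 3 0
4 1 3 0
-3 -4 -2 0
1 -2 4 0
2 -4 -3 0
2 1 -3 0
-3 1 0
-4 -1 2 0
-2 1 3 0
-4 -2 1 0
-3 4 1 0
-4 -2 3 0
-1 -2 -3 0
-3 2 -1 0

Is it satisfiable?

Yes

Suppose x1 = False.
(¬x3) alone gives x3 = False.
(x4) alone gives x4 = True.
(¬x2) alone gives x2 = False.
This assignment satisfies each clause.
A satisfying assignment: x1=False,  x2=False,  x3=False,  x4=True.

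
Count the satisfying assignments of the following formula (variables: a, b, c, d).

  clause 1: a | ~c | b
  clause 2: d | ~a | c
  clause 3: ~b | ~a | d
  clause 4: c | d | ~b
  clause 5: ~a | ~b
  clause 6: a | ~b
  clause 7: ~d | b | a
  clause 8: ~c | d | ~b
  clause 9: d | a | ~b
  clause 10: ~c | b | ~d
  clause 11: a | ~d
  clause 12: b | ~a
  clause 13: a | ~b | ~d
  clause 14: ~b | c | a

There are 2^4 = 16 truth assignments over (a, b, c, d).
Check each against the 14 clauses (columns in the order a, b, c, d):
  F F F F  ✓ satisfies all
  F F F T  ✗ fails (~d | b | a)
  F F T F  ✗ fails (a | ~c | b)
  F F T T  ✗ fails (a | ~c | b)
  F T F F  ✗ fails (c | d | ~b)
  F T F T  ✗ fails (a | ~b)
  F T T F  ✗ fails (a | ~b)
  F T T T  ✗ fails (a | ~b)
  T F F F  ✗ fails (d | ~a | c)
  T F F T  ✗ fails (b | ~a)
  T F T F  ✗ fails (b | ~a)
  T F T T  ✗ fails (~c | b | ~d)
  T T F F  ✗ fails (d | ~a | c)
  T T F T  ✗ fails (~a | ~b)
  T T T F  ✗ fails (~b | ~a | d)
  T T T T  ✗ fails (~a | ~b)
1 of the 16 rows is a model.

1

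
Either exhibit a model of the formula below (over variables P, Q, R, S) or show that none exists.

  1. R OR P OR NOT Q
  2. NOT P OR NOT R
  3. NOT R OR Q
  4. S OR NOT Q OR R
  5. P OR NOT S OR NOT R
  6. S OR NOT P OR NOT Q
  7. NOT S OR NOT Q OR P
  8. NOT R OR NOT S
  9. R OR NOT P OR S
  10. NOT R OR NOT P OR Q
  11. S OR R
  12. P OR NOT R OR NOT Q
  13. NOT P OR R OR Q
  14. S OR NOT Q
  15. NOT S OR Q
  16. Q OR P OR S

P ↦ true; Q ↦ true; R ↦ false; S ↦ true

Case P = true:
The clause (NOT R) is unit, so R = false.
The clause (S) is unit, so S = true.
The clause (Q) is unit, so Q = true.
All clauses are satisfied.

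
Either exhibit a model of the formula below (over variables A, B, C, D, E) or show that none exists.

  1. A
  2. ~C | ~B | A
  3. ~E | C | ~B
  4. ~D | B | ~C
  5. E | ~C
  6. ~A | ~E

The clause (A) is unit, so A = 1.
The clause (~E) is unit, so E = 0.
The clause (~C) is unit, so C = 0.
All clauses hold; B, D can take either value.

A=1,  B=1,  C=0,  D=0,  E=0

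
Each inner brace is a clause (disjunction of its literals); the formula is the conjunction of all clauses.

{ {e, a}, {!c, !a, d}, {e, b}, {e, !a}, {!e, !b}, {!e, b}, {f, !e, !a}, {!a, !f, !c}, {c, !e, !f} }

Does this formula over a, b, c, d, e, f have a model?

Branch on e: set e = true.
(!b) alone gives b = false.
That conflicts with the unit clause (b).
Backtrack on e: now try e = false.
(a) alone gives a = true.
That conflicts with the unit clause (!a).
Both values of e lead to a conflict.
No assignment satisfies every clause.

No, unsatisfiable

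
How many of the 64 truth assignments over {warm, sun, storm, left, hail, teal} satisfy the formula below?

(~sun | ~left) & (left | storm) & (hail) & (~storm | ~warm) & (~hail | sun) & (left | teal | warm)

There are 2^6 = 64 truth assignments over (warm, sun, storm, left, hail, teal).
Split on hail. With hail = 1, the clauses containing hail are satisfied and ~hail drops from the rest; 1 of the 2^5 = 32 assignments to the other variables satisfy what remains.
With hail = 0, by the same count on the reduced clause set, 0 assignments work.
Total: 1 + 0 = 1.

1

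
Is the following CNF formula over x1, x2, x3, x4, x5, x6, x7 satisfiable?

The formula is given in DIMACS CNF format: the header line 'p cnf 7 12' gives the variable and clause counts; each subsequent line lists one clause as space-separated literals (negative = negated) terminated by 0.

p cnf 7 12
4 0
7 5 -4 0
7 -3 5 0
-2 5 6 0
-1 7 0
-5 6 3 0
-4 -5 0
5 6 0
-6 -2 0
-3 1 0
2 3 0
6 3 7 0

From the singleton clause (x4), x4 = True.
From the singleton clause (¬x5), x5 = False.
From the singleton clause (x7), x7 = True.
From the singleton clause (x6), x6 = True.
From the singleton clause (¬x2), x2 = False.
From the singleton clause (x3), x3 = True.
From the singleton clause (x1), x1 = True.
This assignment satisfies each clause.
A satisfying assignment: x1=True,  x2=False,  x3=True,  x4=True,  x5=False,  x6=True,  x7=True.

Yes, satisfiable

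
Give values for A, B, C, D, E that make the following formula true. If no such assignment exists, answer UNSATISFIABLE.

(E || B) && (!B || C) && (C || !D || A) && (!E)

A=false, B=true, C=true, D=true, E=false

Unit clause (!E) forces E = false.
Unit clause (B) forces B = true.
Unit clause (C) forces C = true.
No clause remains; A, D are free.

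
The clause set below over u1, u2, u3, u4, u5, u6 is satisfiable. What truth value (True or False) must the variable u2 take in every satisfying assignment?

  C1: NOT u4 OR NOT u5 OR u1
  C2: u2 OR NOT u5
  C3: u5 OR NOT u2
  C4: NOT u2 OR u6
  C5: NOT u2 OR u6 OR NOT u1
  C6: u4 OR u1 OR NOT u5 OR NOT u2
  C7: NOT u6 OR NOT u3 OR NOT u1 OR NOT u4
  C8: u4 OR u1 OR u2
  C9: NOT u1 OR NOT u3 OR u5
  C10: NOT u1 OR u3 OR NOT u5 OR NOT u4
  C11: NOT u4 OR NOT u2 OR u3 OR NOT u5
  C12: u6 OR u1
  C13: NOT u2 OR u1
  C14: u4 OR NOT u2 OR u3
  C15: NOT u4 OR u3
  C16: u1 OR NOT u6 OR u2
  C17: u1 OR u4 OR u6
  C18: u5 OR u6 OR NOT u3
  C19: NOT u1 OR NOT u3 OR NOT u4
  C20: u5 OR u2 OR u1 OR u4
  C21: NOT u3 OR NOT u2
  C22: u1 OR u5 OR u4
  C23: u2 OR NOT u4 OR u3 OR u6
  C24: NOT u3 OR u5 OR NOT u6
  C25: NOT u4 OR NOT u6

Suppose u2 = true.
From the singleton clause (u5), u5 = true.
From the singleton clause (u6), u6 = true.
From the singleton clause (u1), u1 = true.
From the singleton clause (NOT u3), u3 = false.
From the singleton clause (NOT u4), u4 = false.
Now (u4) is unsatisfied and unit — conflict.
So every satisfying assignment has u2 = False.

False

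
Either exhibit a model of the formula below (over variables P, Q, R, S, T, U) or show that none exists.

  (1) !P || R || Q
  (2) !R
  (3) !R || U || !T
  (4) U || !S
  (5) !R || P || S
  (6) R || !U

P=false,  Q=true,  R=false,  S=false,  T=false,  U=false

Unit clause (!R) forces R = false.
Unit clause (!U) forces U = false.
Unit clause (!S) forces S = false.
Suppose P = false.
All clauses hold; Q, T can take either value.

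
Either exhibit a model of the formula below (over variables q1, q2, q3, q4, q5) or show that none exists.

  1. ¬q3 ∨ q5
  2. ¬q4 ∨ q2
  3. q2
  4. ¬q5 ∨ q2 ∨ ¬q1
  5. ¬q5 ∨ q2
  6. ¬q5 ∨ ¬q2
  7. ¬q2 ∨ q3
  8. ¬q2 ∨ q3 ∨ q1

UNSATISFIABLE

From the singleton clause (q2), q2 = True.
From the singleton clause (¬q5), q5 = False.
From the singleton clause (¬q3), q3 = False.
That conflicts with the unit clause (q3).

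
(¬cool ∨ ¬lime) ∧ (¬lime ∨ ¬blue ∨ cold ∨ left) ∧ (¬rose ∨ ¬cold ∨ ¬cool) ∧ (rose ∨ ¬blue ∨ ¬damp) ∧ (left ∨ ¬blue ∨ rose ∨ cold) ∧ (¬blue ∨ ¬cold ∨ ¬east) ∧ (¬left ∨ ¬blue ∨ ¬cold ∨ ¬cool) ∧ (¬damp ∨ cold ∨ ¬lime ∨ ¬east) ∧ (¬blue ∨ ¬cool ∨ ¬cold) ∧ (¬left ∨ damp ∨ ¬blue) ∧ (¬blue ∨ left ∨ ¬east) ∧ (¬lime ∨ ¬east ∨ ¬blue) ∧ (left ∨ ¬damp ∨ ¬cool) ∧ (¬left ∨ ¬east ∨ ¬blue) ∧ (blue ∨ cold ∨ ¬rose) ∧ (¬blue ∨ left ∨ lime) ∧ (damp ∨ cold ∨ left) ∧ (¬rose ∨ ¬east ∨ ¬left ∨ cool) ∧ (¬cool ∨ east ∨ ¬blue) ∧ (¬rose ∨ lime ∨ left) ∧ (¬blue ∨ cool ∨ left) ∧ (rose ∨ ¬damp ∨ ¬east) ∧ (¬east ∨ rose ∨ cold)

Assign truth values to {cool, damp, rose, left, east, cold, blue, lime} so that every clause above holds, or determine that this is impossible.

cool: True,  damp: True,  rose: False,  left: True,  east: False,  cold: True,  blue: False,  lime: False

Try cool = True.
(¬lime) alone gives lime = False.
Try rose = False.
Try blue = False.
Try left = True.
Try damp = True.
(¬east) alone gives east = False.
All clauses hold; cold can take either value.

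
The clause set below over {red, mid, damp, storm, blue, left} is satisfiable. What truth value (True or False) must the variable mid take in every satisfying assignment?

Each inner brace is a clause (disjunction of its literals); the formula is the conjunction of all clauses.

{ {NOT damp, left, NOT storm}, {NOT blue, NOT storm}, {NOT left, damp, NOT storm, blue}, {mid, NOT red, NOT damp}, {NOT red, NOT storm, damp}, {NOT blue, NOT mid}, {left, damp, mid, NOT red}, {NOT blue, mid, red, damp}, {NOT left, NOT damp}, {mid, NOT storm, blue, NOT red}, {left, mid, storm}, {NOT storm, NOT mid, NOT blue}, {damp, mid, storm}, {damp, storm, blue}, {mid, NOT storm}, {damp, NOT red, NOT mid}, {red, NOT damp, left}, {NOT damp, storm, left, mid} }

True

Suppose mid = false.
Unit clause (NOT storm) forces storm = false.
Unit clause (left) forces left = true.
Unit clause (NOT damp) forces damp = false.
But (damp) is also a unit clause — contradiction.
So every satisfying assignment has mid = True.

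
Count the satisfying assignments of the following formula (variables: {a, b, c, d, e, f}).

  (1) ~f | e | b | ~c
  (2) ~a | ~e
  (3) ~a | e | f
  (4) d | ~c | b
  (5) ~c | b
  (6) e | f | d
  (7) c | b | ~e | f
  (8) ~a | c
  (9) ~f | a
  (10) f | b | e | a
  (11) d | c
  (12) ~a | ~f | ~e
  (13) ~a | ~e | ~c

7

There are 2^6 = 64 truth assignments over (a, b, c, d, e, f).
Split on a. With a = 1, the clauses containing a are satisfied and ~a drops from the rest; 2 of the 2^5 = 32 assignments to the other variables satisfy what remains.
With a = 0, by the same count on the reduced clause set, 5 assignments work.
(One model: a=F, b=T, c=F, d=T, e=F, f=F.)
Total: 2 + 5 = 7.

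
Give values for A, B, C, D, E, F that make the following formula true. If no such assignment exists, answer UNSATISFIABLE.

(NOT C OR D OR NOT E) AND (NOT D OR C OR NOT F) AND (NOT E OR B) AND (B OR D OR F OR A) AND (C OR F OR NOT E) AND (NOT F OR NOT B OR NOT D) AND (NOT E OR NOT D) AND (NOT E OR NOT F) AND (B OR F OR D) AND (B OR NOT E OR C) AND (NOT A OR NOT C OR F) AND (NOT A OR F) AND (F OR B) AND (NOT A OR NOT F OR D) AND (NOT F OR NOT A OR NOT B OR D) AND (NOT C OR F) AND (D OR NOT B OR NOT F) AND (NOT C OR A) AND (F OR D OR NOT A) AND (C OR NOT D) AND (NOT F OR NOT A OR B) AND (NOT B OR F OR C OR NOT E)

Suppose E = false.
Suppose A = false.
(NOT C) alone gives C = false.
(NOT D) alone gives D = false.
Suppose B = false.
(F) alone gives F = true.
Every clause now holds.

A: false; B: false; C: false; D: false; E: false; F: true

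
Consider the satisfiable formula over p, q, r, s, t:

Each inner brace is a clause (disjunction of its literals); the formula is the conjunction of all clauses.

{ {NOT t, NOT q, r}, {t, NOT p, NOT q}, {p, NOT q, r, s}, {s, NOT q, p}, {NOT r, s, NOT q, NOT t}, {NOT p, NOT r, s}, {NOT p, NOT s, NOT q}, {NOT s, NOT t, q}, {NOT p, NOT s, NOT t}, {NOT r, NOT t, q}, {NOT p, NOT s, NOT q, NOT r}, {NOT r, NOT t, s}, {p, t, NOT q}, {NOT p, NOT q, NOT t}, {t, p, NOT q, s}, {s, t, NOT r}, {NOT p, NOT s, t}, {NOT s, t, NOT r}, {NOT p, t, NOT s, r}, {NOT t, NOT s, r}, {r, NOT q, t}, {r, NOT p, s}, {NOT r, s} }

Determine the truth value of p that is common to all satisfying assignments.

Suppose p = true.
Branch on t: set t = true.
The clause (NOT s) is unit, so s = false.
The clause (NOT r) is unit, so r = false.
Now (r) is unsatisfied and unit — conflict.
Undo t and try t = false.
The clause (NOT q) is unit, so q = false.
The clause (NOT s) is unit, so s = false.
The clause (NOT r) is unit, so r = false.
Now (r) is unsatisfied and unit — conflict.
Both values of t lead to a conflict.
So every satisfying assignment has p = False.

False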